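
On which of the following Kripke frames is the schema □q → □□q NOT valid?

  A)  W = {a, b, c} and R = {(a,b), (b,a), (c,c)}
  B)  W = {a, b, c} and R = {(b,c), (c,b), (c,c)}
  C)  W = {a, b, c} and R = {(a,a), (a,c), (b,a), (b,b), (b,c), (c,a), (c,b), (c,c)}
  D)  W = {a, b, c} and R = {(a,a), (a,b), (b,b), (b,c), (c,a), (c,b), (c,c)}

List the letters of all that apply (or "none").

A, B, C, D

The schema □q → □□q is axiom 4; it is valid on a frame iff R is transitive.
(A) R is not transitive (a R b and b R a but not a R a), so the schema fails here.
(B) R is not transitive (b R c and c R b but not b R b), so the schema fails here.
(C) R is not transitive (a R c and c R b but not a R b), so the schema fails here.
(D) R is not transitive (a R b and b R c but not a R c), so the schema fails here.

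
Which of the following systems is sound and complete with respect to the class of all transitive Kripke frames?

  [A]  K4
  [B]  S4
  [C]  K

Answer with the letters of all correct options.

A

(A) K4 is determined by exactly this class.
(B) S4 is determined by the class of reflexive and transitive frames.
(C) K is determined by the class of arbitrary frames.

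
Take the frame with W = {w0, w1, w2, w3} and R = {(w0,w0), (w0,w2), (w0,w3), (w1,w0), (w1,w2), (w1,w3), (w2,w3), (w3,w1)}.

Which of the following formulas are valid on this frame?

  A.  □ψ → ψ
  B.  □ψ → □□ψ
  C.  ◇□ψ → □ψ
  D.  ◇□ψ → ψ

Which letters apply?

R is not reflexive: not w1 R w1.
R is not symmetric: w0 R w2 but not w2 R w0.
R is not transitive: w0 R w3 and w3 R w1 but not w0 R w1.
R is not euclidean: w0 R w2 and w0 R w0 but not w2 R w0.
(A) axiom T: valid iff R is reflexive. R is not reflexive — not valid.
(B) axiom 4: valid iff R is transitive. R is not transitive — not valid.
(C) ◇□ψ → □ψ is the dual of axiom 5, which corresponds to the euclidean property. R is not euclidean — not valid.
(D) the dual of axiom B: valid iff R is symmetric. R is not symmetric — not valid.

none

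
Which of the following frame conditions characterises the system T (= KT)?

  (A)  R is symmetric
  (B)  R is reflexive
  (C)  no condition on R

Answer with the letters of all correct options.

B

(A) this class determines KB, not T (= KT).
(B) T (= KT) is sound and complete for exactly this class.
(C) this class determines K, not T (= KT).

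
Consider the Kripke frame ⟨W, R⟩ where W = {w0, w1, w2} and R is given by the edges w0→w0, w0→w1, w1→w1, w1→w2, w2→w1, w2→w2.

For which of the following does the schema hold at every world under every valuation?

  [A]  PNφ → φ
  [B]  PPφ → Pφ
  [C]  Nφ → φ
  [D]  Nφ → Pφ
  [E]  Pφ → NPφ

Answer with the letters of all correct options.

R is reflexive: each world relates to itself.
R is not symmetric: w0 R w1 but not w1 R w0.
R is not transitive: w0 R w1 and w1 R w2 but not w0 R w2.
R is not euclidean: w0 R w1 and w0 R w0 but not w1 R w0.
R is serial: every world has an R-successor.
(A) PNφ → φ is the dual of axiom B, which corresponds to symmetry. R is not symmetric — not valid.
(B) the dual of axiom 4: valid iff R is transitive. R is not transitive — not valid.
(C) axiom T: valid iff R is reflexive. R is reflexive — valid.
(D) axiom D: valid iff R is serial. R is serial — valid.
(E) axiom 5: valid iff R is euclidean. R is not euclidean — not valid.

C, D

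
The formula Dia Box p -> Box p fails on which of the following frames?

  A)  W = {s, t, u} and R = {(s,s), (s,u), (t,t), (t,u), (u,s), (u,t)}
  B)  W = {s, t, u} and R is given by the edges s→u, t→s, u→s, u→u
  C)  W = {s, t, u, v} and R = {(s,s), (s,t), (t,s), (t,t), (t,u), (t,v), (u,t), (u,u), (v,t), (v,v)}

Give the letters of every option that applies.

A, B, C

The schema Dia Box p -> Box p is the dual of axiom 5; it is valid on a frame iff R is euclidean.
(A) R is not euclidean (u R s and u R t but not s R t), so the schema fails here.
(B) R is not euclidean (t R s and t R s but not s R s), so the schema fails here.
(C) R is not euclidean (t R s and t R u but not s R u), so the schema fails here.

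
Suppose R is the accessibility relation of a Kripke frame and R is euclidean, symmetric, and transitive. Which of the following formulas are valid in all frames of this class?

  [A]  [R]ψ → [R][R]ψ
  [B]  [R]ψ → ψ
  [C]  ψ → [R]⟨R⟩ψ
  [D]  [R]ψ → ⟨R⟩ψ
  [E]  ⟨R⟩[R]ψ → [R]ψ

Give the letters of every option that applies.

(A) axiom 4: valid iff R is transitive. Every such R is transitive — valid.
(B) [R]ψ → ψ is axiom T, which corresponds to reflexivity. Such an R need not be reflexive — not valid.
(C) axiom B: valid iff R is symmetric. Every such R is symmetric — valid.
(D) [R]ψ → ⟨R⟩ψ is axiom D, which corresponds to seriality. Such an R need not be serial — not valid.
(E) the dual of axiom 5: valid iff R is euclidean. Every such R is euclidean — valid.

A, C, E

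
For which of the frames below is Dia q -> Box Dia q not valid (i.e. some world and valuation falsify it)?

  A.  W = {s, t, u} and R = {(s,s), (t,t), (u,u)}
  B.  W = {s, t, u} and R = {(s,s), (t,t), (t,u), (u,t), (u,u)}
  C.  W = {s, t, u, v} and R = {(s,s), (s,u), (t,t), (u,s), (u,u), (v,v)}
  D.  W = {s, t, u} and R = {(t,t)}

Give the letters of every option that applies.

The schema Dia q -> Box Dia q is axiom 5; it is valid on a frame iff R is euclidean.
(A) R is euclidean (any two R-successors of the same world are R-related), so the schema is valid here.
(B) R is euclidean (any two R-successors of the same world are R-related), so the schema is valid here.
(C) R is euclidean (any two R-successors of the same world are R-related), so the schema is valid here.
(D) R is euclidean (any two R-successors of the same world are R-related), so the schema is valid here.

none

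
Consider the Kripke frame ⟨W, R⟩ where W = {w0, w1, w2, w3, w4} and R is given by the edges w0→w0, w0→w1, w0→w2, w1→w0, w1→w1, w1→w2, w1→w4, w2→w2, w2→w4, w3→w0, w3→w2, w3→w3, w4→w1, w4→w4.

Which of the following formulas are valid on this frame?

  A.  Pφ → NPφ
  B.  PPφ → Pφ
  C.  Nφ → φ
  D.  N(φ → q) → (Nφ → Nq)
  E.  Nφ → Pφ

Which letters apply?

R is reflexive: each world relates to itself.
R is not transitive: w0 R w1 and w1 R w4 but not w0 R w4.
R is not euclidean: w0 R w2 and w0 R w0 but not w2 R w0.
R is serial: every world has an R-successor.
(A) Pφ → NPφ is axiom 5; it is valid on a frame exactly when R is euclidean. R is not euclidean, so not valid.
(B) PPφ → Pφ (the dual of axiom 4) characterises the transitive frames. R is not transitive — not valid.
(C) Nφ → φ is axiom T, which corresponds to reflexivity. R is reflexive — valid.
(D) N(φ → q) → (Nφ → Nq) is axiom K, valid on every Kripke frame — valid.
(E) Nφ → Pφ (axiom D) characterises the serial frames. R is serial — valid.

C, D, E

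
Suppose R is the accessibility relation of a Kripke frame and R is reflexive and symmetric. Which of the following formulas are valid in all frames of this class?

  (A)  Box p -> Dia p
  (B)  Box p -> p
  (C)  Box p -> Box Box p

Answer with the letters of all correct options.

Reflexive relations are serial.
(A) Box p -> Dia p is axiom D, which corresponds to seriality. Every such R is serial — valid.
(B) Box p -> p is axiom T; it is valid on a frame exactly when R is reflexive. Every such R is reflexive, so valid.
(C) Box p -> Box Box p is axiom 4, which corresponds to transitivity. Such an R need not be transitive — not valid.

A, B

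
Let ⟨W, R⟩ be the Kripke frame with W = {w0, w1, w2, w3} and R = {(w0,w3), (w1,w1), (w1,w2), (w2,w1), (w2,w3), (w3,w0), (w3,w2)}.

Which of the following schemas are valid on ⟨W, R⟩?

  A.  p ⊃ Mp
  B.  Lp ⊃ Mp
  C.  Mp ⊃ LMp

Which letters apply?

B

R is not reflexive: not w0 R w0.
R is not euclidean: w2 R w1 and w2 R w3 but not w1 R w3.
R is serial: every world has an R-successor.
(A) p ⊃ Mp is the dual of axiom T, which corresponds to reflexivity. R is not reflexive — not valid.
(B) Lp ⊃ Mp is axiom D; it is valid on a frame exactly when R is serial. R is serial, so valid.
(C) axiom 5: valid iff R is euclidean. R is not euclidean — not valid.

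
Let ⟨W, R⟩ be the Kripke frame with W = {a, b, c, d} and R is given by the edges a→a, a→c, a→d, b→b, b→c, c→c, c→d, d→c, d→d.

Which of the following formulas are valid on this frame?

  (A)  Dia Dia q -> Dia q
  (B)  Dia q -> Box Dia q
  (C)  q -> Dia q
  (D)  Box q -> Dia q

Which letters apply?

C, D

R is reflexive: each world relates to itself.
R is not transitive: b R c and c R d but not b R d.
R is not euclidean: a R c and a R a but not c R a.
R is serial: every world has an R-successor.
(A) Dia Dia q -> Dia q is the dual of axiom 4, which corresponds to transitivity. R is not transitive — not valid.
(B) Dia q -> Box Dia q is axiom 5, which corresponds to the euclidean property. R is not euclidean — not valid.
(C) q -> Dia q (the dual of axiom T) characterises the reflexive frames. R is reflexive — valid.
(D) Box q -> Dia q is axiom D; it is valid on a frame exactly when R is serial. R is serial, so valid.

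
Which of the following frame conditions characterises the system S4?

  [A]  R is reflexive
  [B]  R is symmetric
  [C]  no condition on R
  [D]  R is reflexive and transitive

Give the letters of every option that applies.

D

(A) this class determines T (= KT), not S4.
(B) this class determines KB, not S4.
(C) this class determines K, not S4.
(D) S4 is sound and complete for exactly this class.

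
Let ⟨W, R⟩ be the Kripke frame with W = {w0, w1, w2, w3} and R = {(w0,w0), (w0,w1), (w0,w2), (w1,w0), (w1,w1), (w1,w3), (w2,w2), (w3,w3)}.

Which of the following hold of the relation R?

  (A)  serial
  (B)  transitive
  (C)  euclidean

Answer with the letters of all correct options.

A

(A) serial: every world has an R-successor.
(B) not transitive: w0 R w1 and w1 R w3 but not w0 R w3.
(C) not euclidean: w0 R w1 and w0 R w2 but not w1 R w2.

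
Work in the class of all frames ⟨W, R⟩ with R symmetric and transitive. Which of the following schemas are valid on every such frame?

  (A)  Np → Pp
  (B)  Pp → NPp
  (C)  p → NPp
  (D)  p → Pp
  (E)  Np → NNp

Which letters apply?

B, C, E

A symmetric transitive relation is euclidean (uRv and uRw give vRu by symmetry, then vRw by transitivity).
(A) axiom D: valid iff R is serial. Such an R need not be serial — not valid.
(B) Pp → NPp is axiom 5, which corresponds to the euclidean property. Every such R is euclidean — valid.
(C) p → NPp (axiom B) characterises the symmetric frames. Every such R is symmetric — valid.
(D) p → Pp is the dual of axiom T, which corresponds to reflexivity. Such an R need not be reflexive — not valid.
(E) Np → NNp (axiom 4) characterises the transitive frames. Every such R is transitive — valid.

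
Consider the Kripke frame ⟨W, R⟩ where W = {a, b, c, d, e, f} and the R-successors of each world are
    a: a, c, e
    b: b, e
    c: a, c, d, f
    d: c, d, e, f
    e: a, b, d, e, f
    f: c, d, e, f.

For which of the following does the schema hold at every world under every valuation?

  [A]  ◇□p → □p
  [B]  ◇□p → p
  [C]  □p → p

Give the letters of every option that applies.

R is reflexive: each world relates to itself.
R is symmetric: every R-edge is matched by its reverse.
R is not euclidean: a R c and a R e but not c R e.
(A) the dual of axiom 5: valid iff R is euclidean. R is not euclidean — not valid.
(B) ◇□p → p is the dual of axiom B; it is valid on a frame exactly when R is symmetric. R is symmetric, so valid.
(C) axiom T: valid iff R is reflexive. R is reflexive — valid.

B, C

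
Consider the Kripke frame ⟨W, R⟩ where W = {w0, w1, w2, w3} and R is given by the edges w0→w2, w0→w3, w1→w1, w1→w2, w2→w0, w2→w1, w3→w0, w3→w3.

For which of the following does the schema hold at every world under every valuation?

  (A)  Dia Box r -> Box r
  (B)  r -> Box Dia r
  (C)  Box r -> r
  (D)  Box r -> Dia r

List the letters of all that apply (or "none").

B, D

R is not reflexive: not w0 R w0.
R is symmetric: every R-edge is matched by its reverse.
R is not euclidean: w0 R w2 and w0 R w3 but not w2 R w3.
R is serial: every world has an R-successor.
(A) Dia Box r -> Box r (the dual of axiom 5) characterises the euclidean frames. R is not euclidean — not valid.
(B) r -> Box Dia r is axiom B, which corresponds to symmetry. R is symmetric — valid.
(C) Box r -> r is axiom T, which corresponds to reflexivity. R is not reflexive — not valid.
(D) axiom D: valid iff R is serial. R is serial — valid.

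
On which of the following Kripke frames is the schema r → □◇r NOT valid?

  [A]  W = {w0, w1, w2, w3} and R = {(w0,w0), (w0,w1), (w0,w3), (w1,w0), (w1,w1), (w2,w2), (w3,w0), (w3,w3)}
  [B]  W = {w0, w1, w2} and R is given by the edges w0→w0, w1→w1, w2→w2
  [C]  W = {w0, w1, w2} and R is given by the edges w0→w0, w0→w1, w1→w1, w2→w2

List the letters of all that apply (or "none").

C

The schema r → □◇r is axiom B; it is valid on a frame iff R is symmetric.
(A) R is symmetric (every R-edge is matched by its reverse), so the schema is valid here.
(B) R is symmetric (every R-edge is matched by its reverse), so the schema is valid here.
(C) R is not symmetric (w0 R w1 but not w1 R w0), so the schema fails here.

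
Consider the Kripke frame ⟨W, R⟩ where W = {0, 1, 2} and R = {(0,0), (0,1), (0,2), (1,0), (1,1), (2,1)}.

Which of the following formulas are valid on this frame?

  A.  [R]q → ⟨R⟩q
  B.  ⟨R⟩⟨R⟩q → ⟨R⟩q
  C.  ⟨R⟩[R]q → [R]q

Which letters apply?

A

R is not transitive: 1 R 0 and 0 R 2 but not 1 R 2.
R is not euclidean: 0 R 1 and 0 R 2 but not 1 R 2.
R is serial: every world has an R-successor.
(A) axiom D: valid iff R is serial. R is serial — valid.
(B) the dual of axiom 4: valid iff R is transitive. R is not transitive — not valid.
(C) ⟨R⟩[R]q → [R]q is the dual of axiom 5, which corresponds to the euclidean property. R is not euclidean — not valid.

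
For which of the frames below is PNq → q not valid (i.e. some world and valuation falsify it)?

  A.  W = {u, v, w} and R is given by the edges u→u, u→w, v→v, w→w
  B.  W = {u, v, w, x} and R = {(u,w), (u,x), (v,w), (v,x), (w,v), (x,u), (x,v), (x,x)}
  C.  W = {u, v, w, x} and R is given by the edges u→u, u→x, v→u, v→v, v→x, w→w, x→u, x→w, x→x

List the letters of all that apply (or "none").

A, B, C

The schema PNq → q is the dual of axiom B; it is valid on a frame iff R is symmetric.
(A) R is not symmetric (u R w but not w R u), so the schema fails here.
(B) R is not symmetric (u R w but not w R u), so the schema fails here.
(C) R is not symmetric (v R u but not u R v), so the schema fails here.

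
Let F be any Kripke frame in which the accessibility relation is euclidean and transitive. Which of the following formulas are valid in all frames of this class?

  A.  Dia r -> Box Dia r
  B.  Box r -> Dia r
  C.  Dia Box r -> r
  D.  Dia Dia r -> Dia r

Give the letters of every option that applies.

(A) Dia r -> Box Dia r (axiom 5) characterises the euclidean frames. Every such R is euclidean — valid.
(B) axiom D: valid iff R is serial. Such an R need not be serial — not valid.
(C) Dia Box r -> r is the dual of axiom B, which corresponds to symmetry. Such an R need not be symmetric — not valid.
(D) Dia Dia r -> Dia r is the dual of axiom 4, which corresponds to transitivity. Every such R is transitive — valid.

A, D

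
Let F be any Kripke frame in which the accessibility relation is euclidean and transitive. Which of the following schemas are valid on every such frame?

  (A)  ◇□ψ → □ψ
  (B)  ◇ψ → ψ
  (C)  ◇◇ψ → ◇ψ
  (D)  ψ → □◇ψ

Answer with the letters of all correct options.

A, C

(A) the dual of axiom 5: valid iff R is euclidean. Every such R is euclidean — valid.
(B) ◇ψ → ψ (the converse of T) corresponds to R being a subset of the identity. Such an R need not be a subset of the identity, so not valid.
(C) ◇◇ψ → ◇ψ is the dual of axiom 4, which corresponds to transitivity. Every such R is transitive — valid.
(D) ψ → □◇ψ is axiom B, which corresponds to symmetry. Such an R need not be symmetric — not valid.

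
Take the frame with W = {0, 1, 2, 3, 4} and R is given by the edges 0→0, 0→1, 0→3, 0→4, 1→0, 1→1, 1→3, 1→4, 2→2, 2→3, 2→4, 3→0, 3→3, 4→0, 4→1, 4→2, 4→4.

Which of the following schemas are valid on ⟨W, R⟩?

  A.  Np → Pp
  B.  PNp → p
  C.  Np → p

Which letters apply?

A, C

R is reflexive: each world relates to itself.
R is not symmetric: 1 R 3 but not 3 R 1.
R is serial: every world has an R-successor.
(A) Np → Pp is axiom D; it is valid on a frame exactly when R is serial. R is serial, so valid.
(B) the dual of axiom B: valid iff R is symmetric. R is not symmetric — not valid.
(C) Np → p is axiom T; it is valid on a frame exactly when R is reflexive. R is reflexive, so valid.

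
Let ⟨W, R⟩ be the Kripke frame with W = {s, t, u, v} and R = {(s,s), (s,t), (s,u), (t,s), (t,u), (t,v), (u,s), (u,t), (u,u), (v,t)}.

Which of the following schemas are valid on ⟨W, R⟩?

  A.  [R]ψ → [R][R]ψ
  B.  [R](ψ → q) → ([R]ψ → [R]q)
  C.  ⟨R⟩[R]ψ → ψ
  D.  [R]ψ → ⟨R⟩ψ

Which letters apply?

B, C, D

R is symmetric: every R-edge is matched by its reverse.
R is not transitive: s R t and t R v but not s R v.
R is serial: every world has an R-successor.
(A) [R]ψ → [R][R]ψ is axiom 4; it is valid on a frame exactly when R is transitive. R is not transitive, so not valid.
(B) [R](ψ → q) → ([R]ψ → [R]q) is axiom K, valid on every Kripke frame — valid.
(C) ⟨R⟩[R]ψ → ψ is the dual of axiom B; it is valid on a frame exactly when R is symmetric. R is symmetric, so valid.
(D) axiom D: valid iff R is serial. R is serial — valid.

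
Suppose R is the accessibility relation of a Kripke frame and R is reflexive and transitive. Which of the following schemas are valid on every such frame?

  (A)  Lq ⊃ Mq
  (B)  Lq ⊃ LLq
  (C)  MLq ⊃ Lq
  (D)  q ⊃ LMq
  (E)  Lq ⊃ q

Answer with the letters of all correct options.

Reflexive relations are serial.
(A) Lq ⊃ Mq (axiom D) characterises the serial frames. Every such R is serial — valid.
(B) Lq ⊃ LLq (axiom 4) characterises the transitive frames. Every such R is transitive — valid.
(C) MLq ⊃ Lq (the dual of axiom 5) characterises the euclidean frames. Such an R need not be euclidean — not valid.
(D) q ⊃ LMq (axiom B) characterises the symmetric frames. Such an R need not be symmetric — not valid.
(E) axiom T: valid iff R is reflexive. Every such R is reflexive — valid.

A, B, E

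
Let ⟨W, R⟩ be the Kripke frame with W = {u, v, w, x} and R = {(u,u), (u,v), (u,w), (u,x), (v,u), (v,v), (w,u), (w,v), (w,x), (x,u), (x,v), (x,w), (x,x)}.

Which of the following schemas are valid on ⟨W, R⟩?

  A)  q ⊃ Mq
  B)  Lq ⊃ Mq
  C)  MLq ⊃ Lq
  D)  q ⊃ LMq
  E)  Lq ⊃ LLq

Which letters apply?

B

R is not reflexive: not w R w.
R is not symmetric: w R v but not v R w.
R is not transitive: v R u and u R w but not v R w.
R is not euclidean: u R v and u R w but not v R w.
R is serial: every world has an R-successor.
(A) q ⊃ Mq is the dual of axiom T; it is valid on a frame exactly when R is reflexive. R is not reflexive, so not valid.
(B) Lq ⊃ Mq is axiom D; it is valid on a frame exactly when R is serial. R is serial, so valid.
(C) MLq ⊃ Lq is the dual of axiom 5, which corresponds to the euclidean property. R is not euclidean — not valid.
(D) axiom B: valid iff R is symmetric. R is not symmetric — not valid.
(E) Lq ⊃ LLq is axiom 4, which corresponds to transitivity. R is not transitive — not valid.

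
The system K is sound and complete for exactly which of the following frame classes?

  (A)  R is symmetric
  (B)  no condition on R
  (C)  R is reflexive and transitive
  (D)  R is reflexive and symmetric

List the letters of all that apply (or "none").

B

(A) this class determines KB, not K.
(B) K is sound and complete for exactly this class.
(C) this class determines S4, not K.
(D) this class determines B (= KTB), not K.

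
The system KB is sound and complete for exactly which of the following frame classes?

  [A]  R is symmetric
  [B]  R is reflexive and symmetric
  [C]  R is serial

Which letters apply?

A

(A) KB is sound and complete for exactly this class.
(B) this class determines B (= KTB), not KB.
(C) this class determines D, not KB.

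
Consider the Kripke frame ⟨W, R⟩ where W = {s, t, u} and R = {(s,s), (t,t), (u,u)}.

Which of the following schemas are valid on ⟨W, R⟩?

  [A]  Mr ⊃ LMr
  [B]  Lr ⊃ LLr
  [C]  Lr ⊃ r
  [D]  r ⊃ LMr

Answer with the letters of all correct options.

R is reflexive: each world relates to itself.
R is symmetric: every R-edge is matched by its reverse.
R is transitive: R is closed under composition.
R is euclidean: any two R-successors of the same world are R-related.
(A) Mr ⊃ LMr is axiom 5, which corresponds to the euclidean property. R is euclidean — valid.
(B) Lr ⊃ LLr is axiom 4; it is valid on a frame exactly when R is transitive. R is transitive, so valid.
(C) Lr ⊃ r is axiom T, which corresponds to reflexivity. R is reflexive — valid.
(D) axiom B: valid iff R is symmetric. R is symmetric — valid.

A, B, C, D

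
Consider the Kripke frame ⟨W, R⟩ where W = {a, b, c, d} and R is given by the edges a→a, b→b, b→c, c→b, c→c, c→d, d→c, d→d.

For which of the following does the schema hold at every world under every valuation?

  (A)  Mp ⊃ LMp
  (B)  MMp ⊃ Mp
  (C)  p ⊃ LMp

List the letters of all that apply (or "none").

R is symmetric: every R-edge is matched by its reverse.
R is not transitive: b R c and c R d but not b R d.
R is not euclidean: c R b and c R d but not b R d.
(A) Mp ⊃ LMp (axiom 5) characterises the euclidean frames. R is not euclidean — not valid.
(B) the dual of axiom 4: valid iff R is transitive. R is not transitive — not valid.
(C) p ⊃ LMp is axiom B; it is valid on a frame exactly when R is symmetric. R is symmetric, so valid.

C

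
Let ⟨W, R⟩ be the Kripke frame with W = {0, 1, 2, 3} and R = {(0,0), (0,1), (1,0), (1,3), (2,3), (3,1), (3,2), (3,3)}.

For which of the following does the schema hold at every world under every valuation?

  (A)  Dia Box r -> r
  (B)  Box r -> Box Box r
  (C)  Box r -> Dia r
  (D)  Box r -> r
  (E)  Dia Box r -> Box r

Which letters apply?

A, C

R is not reflexive: not 1 R 1.
R is symmetric: every R-edge is matched by its reverse.
R is not transitive: 0 R 1 and 1 R 3 but not 0 R 3.
R is not euclidean: 1 R 0 and 1 R 3 but not 0 R 3.
R is serial: every world has an R-successor.
(A) Dia Box r -> r is the dual of axiom B, which corresponds to symmetry. R is symmetric — valid.
(B) Box r -> Box Box r (axiom 4) characterises the transitive frames. R is not transitive — not valid.
(C) Box r -> Dia r is axiom D; it is valid on a frame exactly when R is serial. R is serial, so valid.
(D) Box r -> r (axiom T) characterises the reflexive frames. R is not reflexive — not valid.
(E) Dia Box r -> Box r is the dual of axiom 5, which corresponds to the euclidean property. R is not euclidean — not valid.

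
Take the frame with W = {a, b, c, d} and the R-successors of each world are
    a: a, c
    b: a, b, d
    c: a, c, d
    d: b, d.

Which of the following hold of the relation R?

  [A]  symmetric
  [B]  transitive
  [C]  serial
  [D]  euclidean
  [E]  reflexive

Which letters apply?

(A) not symmetric: b R a but not a R b.
(B) not transitive: a R c and c R d but not a R d.
(C) serial: every world has an R-successor.
(D) not euclidean: b R a and b R b but not a R b.
(E) reflexive: each world relates to itself.

C, E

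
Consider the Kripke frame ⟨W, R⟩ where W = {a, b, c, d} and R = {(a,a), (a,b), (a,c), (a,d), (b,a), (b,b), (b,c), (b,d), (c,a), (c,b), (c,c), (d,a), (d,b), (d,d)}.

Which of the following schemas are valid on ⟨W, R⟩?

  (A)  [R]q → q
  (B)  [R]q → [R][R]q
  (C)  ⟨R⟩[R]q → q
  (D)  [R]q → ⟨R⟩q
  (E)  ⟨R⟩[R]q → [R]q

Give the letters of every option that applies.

A, C, D

R is reflexive: each world relates to itself.
R is symmetric: every R-edge is matched by its reverse.
R is not transitive: c R a and a R d but not c R d.
R is not euclidean: a R c and a R d but not c R d.
R is serial: every world has an R-successor.
(A) axiom T: valid iff R is reflexive. R is reflexive — valid.
(B) axiom 4: valid iff R is transitive. R is not transitive — not valid.
(C) ⟨R⟩[R]q → q is the dual of axiom B; it is valid on a frame exactly when R is symmetric. R is symmetric, so valid.
(D) axiom D: valid iff R is serial. R is serial — valid.
(E) ⟨R⟩[R]q → [R]q is the dual of axiom 5, which corresponds to the euclidean property. R is not euclidean — not valid.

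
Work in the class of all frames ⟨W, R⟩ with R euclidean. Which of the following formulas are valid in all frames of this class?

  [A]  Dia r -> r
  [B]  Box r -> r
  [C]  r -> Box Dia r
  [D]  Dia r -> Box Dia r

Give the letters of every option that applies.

(A) Dia r -> r (the converse of T) corresponds to R being a subset of the identity. Such an R need not be a subset of the identity, so not valid.
(B) Box r -> r is axiom T, which corresponds to reflexivity. Such an R need not be reflexive — not valid.
(C) r -> Box Dia r is axiom B; it is valid on a frame exactly when R is symmetric. Such an R need not be symmetric, so not valid.
(D) axiom 5: valid iff R is euclidean. Every such R is euclidean — valid.

D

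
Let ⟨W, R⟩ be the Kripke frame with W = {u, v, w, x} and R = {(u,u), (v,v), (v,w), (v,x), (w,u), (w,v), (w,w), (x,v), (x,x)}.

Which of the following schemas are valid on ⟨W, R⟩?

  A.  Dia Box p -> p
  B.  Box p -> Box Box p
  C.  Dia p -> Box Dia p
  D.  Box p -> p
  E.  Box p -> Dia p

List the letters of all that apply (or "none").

R is reflexive: each world relates to itself.
R is not symmetric: w R u but not u R w.
R is not transitive: v R w and w R u but not v R u.
R is not euclidean: v R w and v R x but not w R x.
R is serial: every world has an R-successor.
(A) Dia Box p -> p is the dual of axiom B, which corresponds to symmetry. R is not symmetric — not valid.
(B) Box p -> Box Box p (axiom 4) characterises the transitive frames. R is not transitive — not valid.
(C) Dia p -> Box Dia p (axiom 5) characterises the euclidean frames. R is not euclidean — not valid.
(D) Box p -> p is axiom T, which corresponds to reflexivity. R is reflexive — valid.
(E) Box p -> Dia p is axiom D, which corresponds to seriality. R is serial — valid.

D, E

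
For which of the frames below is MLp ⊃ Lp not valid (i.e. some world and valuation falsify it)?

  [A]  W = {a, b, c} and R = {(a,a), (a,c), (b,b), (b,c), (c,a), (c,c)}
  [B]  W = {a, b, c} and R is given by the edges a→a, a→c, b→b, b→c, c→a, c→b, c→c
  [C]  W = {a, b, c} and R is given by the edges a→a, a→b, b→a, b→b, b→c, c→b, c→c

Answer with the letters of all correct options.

A, B, C

The schema MLp ⊃ Lp is the dual of axiom 5; it is valid on a frame iff R is euclidean.
(A) R is not euclidean (b R c and b R b but not c R b), so the schema fails here.
(B) R is not euclidean (c R a and c R b but not a R b), so the schema fails here.
(C) R is not euclidean (b R a and b R c but not a R c), so the schema fails here.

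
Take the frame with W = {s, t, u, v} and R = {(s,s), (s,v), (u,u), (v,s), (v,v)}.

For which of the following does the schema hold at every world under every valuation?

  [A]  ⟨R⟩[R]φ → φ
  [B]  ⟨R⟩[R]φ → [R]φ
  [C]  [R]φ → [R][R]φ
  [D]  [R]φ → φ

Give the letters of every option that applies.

A, B, C

R is not reflexive: not t R t.
R is symmetric: every R-edge is matched by its reverse.
R is transitive: R is closed under composition.
R is euclidean: any two R-successors of the same world are R-related.
(A) ⟨R⟩[R]φ → φ is the dual of axiom B, which corresponds to symmetry. R is symmetric — valid.
(B) ⟨R⟩[R]φ → [R]φ (the dual of axiom 5) characterises the euclidean frames. R is euclidean — valid.
(C) [R]φ → [R][R]φ is axiom 4, which corresponds to transitivity. R is transitive — valid.
(D) axiom T: valid iff R is reflexive. R is not reflexive — not valid.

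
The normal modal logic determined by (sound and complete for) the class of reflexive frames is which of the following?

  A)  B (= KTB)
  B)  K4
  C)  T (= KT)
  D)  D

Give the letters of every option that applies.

(A) B (= KTB) is determined by the class of reflexive and symmetric frames.
(B) K4 is determined by the class of transitive frames.
(C) T (= KT) is determined by exactly this class.
(D) D is determined by the class of serial frames.

C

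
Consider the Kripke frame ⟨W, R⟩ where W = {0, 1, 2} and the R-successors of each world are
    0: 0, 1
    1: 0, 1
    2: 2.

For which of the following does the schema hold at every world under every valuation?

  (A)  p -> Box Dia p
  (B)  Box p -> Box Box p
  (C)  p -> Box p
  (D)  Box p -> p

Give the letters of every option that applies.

A, B, D

R is reflexive: each world relates to itself.
R is symmetric: every R-edge is matched by its reverse.
R is transitive: R is closed under composition.
R is not a subset of the identity: 0 R 1 with 0 ≠ 1.
(A) p -> Box Dia p is axiom B, which corresponds to symmetry. R is symmetric — valid.
(B) axiom 4: valid iff R is transitive. R is transitive — valid.
(C) p -> Box p (equivalent to ◇p→p) corresponds to R being a subset of the identity. Here R ⊄ identity, so not valid.
(D) Box p -> p (axiom T) characterises the reflexive frames. R is reflexive — valid.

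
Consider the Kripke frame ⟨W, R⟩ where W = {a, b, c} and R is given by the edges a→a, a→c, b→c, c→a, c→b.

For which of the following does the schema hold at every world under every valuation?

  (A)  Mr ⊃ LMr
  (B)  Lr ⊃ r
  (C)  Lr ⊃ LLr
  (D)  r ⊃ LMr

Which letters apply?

R is not reflexive: not b R b.
R is symmetric: every R-edge is matched by its reverse.
R is not transitive: a R c and c R b but not a R b.
R is not euclidean: c R a and c R b but not a R b.
(A) Mr ⊃ LMr (axiom 5) characterises the euclidean frames. R is not euclidean — not valid.
(B) axiom T: valid iff R is reflexive. R is not reflexive — not valid.
(C) Lr ⊃ LLr is axiom 4, which corresponds to transitivity. R is not transitive — not valid.
(D) r ⊃ LMr is axiom B; it is valid on a frame exactly when R is symmetric. R is symmetric, so valid.

D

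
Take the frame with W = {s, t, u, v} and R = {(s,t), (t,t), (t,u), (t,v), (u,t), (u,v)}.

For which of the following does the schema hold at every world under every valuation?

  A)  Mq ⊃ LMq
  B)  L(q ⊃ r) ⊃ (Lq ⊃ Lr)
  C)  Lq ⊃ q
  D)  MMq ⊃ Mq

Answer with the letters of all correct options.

B

R is not reflexive: not s R s.
R is not transitive: s R t and t R u but not s R u.
R is not euclidean: t R v and t R t but not v R t.
(A) Mq ⊃ LMq (axiom 5) characterises the euclidean frames. R is not euclidean — not valid.
(B) L(q ⊃ r) ⊃ (Lq ⊃ Lr) is axiom K, valid on every Kripke frame — valid.
(C) Lq ⊃ q (axiom T) characterises the reflexive frames. R is not reflexive — not valid.
(D) the dual of axiom 4: valid iff R is transitive. R is not transitive — not valid.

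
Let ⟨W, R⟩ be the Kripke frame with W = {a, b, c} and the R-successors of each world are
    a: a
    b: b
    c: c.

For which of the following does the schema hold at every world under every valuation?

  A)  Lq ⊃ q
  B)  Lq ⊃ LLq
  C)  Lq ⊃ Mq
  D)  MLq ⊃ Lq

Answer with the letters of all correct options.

A, B, C, D

R is reflexive: each world relates to itself.
R is transitive: R is closed under composition.
R is euclidean: any two R-successors of the same world are R-related.
R is serial: every world has an R-successor.
(A) Lq ⊃ q (axiom T) characterises the reflexive frames. R is reflexive — valid.
(B) Lq ⊃ LLq (axiom 4) characterises the transitive frames. R is transitive — valid.
(C) axiom D: valid iff R is serial. R is serial — valid.
(D) MLq ⊃ Lq (the dual of axiom 5) characterises the euclidean frames. R is euclidean — valid.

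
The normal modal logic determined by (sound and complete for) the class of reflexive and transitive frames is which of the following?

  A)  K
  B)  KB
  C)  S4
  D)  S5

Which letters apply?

C

(A) K is determined by the class of arbitrary frames.
(B) KB is determined by the class of symmetric frames.
(C) S4 is determined by exactly this class.
(D) S5 is determined by the class of reflexive, symmetric, and transitive frames.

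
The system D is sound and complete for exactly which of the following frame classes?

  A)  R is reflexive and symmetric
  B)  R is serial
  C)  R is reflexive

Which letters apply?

(A) this class determines B (= KTB), not D.
(B) D is sound and complete for exactly this class.
(C) this class determines T (= KT), not D.

B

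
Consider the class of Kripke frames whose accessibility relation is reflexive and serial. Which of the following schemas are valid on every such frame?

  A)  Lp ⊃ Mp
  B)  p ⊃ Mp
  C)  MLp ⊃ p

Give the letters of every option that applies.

A, B

(A) Lp ⊃ Mp is axiom D; it is valid on a frame exactly when R is serial. Every such R is serial, so valid.
(B) p ⊃ Mp (the dual of axiom T) characterises the reflexive frames. Every such R is reflexive — valid.
(C) MLp ⊃ p is the dual of axiom B; it is valid on a frame exactly when R is symmetric. Such an R need not be symmetric, so not valid.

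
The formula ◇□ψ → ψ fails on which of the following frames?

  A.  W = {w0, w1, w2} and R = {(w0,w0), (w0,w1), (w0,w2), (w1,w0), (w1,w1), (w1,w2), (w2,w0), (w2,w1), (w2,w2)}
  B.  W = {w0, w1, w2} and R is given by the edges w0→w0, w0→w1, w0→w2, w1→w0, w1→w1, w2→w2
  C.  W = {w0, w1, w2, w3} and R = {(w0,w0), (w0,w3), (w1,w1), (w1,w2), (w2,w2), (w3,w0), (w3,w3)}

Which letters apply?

The schema ◇□ψ → ψ is the dual of axiom B; it is valid on a frame iff R is symmetric.
(A) R is symmetric (every R-edge is matched by its reverse), so the schema is valid here.
(B) R is not symmetric (w0 R w2 but not w2 R w0), so the schema fails here.
(C) R is not symmetric (w1 R w2 but not w2 R w1), so the schema fails here.

B, C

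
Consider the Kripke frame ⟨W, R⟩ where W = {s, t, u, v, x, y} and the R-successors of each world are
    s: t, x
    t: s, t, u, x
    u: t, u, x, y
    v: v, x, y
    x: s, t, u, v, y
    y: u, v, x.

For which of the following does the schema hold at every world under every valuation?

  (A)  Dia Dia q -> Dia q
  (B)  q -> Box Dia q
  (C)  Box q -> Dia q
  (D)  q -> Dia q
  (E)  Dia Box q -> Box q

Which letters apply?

B, C

R is not reflexive: not s R s.
R is symmetric: every R-edge is matched by its reverse.
R is not transitive: s R t and t R s but not s R s.
R is not euclidean: t R s and t R u but not s R u.
R is serial: every world has an R-successor.
(A) the dual of axiom 4: valid iff R is transitive. R is not transitive — not valid.
(B) q -> Box Dia q (axiom B) characterises the symmetric frames. R is symmetric — valid.
(C) Box q -> Dia q is axiom D; it is valid on a frame exactly when R is serial. R is serial, so valid.
(D) q -> Dia q is the dual of axiom T; it is valid on a frame exactly when R is reflexive. R is not reflexive, so not valid.
(E) the dual of axiom 5: valid iff R is euclidean. R is not euclidean — not valid.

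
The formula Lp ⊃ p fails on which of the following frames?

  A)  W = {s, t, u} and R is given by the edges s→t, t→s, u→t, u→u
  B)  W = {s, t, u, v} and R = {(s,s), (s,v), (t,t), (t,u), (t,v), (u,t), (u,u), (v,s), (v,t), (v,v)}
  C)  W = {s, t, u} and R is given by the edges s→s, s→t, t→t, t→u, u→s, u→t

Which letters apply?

The schema Lp ⊃ p is axiom T; it is valid on a frame iff R is reflexive.
(A) R is not reflexive (not s R s), so the schema fails here.
(B) R is reflexive (each world relates to itself), so the schema is valid here.
(C) R is not reflexive (not u R u), so the schema fails here.

A, C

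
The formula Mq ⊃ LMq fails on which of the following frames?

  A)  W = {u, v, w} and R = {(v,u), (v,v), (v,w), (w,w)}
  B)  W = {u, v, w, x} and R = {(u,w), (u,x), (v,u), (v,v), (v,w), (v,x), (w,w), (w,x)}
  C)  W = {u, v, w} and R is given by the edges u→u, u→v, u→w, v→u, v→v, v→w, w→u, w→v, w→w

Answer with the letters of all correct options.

A, B

The schema Mq ⊃ LMq is axiom 5; it is valid on a frame iff R is euclidean.
(A) R is not euclidean (v R u and v R v but not u R v), so the schema fails here.
(B) R is not euclidean (u R x and u R w but not x R w), so the schema fails here.
(C) R is euclidean (any two R-successors of the same world are R-related), so the schema is valid here.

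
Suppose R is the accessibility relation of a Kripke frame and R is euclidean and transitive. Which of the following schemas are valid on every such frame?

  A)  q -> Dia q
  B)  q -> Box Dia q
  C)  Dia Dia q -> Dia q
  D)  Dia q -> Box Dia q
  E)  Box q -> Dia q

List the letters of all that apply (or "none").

(A) q -> Dia q is the dual of axiom T, which corresponds to reflexivity. Such an R need not be reflexive — not valid.
(B) q -> Box Dia q is axiom B, which corresponds to symmetry. Such an R need not be symmetric — not valid.
(C) the dual of axiom 4: valid iff R is transitive. Every such R is transitive — valid.
(D) Dia q -> Box Dia q (axiom 5) characterises the euclidean frames. Every such R is euclidean — valid.
(E) Box q -> Dia q (axiom D) characterises the serial frames. Such an R need not be serial — not valid.

C, D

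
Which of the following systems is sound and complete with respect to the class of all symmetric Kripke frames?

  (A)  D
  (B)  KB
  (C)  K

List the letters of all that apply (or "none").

B

(A) D is determined by the class of serial frames.
(B) KB is determined by exactly this class.
(C) K is determined by the class of arbitrary frames.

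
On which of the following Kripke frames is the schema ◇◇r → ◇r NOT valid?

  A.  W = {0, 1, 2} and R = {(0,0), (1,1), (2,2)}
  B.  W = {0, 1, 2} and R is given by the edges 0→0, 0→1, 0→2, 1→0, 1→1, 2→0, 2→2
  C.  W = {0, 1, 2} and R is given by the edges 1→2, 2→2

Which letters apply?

The schema ◇◇r → ◇r is the dual of axiom 4; it is valid on a frame iff R is transitive.
(A) R is transitive (R is closed under composition), so the schema is valid here.
(B) R is not transitive (1 R 0 and 0 R 2 but not 1 R 2), so the schema fails here.
(C) R is transitive (R is closed under composition), so the schema is valid here.

B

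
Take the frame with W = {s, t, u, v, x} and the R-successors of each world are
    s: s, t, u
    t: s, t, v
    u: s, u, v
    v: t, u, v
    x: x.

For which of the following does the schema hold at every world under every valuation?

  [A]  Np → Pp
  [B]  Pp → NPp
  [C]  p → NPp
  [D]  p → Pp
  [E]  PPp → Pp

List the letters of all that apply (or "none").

R is reflexive: each world relates to itself.
R is symmetric: every R-edge is matched by its reverse.
R is not transitive: s R t and t R v but not s R v.
R is not euclidean: s R t and s R u but not t R u.
R is serial: every world has an R-successor.
(A) Np → Pp (axiom D) characterises the serial frames. R is serial — valid.
(B) axiom 5: valid iff R is euclidean. R is not euclidean — not valid.
(C) p → NPp is axiom B, which corresponds to symmetry. R is symmetric — valid.
(D) p → Pp is the dual of axiom T; it is valid on a frame exactly when R is reflexive. R is reflexive, so valid.
(E) PPp → Pp is the dual of axiom 4, which corresponds to transitivity. R is not transitive — not valid.

A, C, D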